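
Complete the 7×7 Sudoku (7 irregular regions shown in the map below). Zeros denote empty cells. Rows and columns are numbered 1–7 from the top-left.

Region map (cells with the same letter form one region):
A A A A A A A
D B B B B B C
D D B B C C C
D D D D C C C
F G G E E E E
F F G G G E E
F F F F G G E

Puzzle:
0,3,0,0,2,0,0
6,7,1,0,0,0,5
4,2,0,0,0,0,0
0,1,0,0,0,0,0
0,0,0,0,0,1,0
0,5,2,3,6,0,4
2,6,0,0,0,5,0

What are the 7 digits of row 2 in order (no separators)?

6714325

R5C2 = 4 (sole candidate).
R5C3 = 7 (sole candidate).
R6C6 = 7 (sole candidate).
R7C5 = 1 (sole candidate).
R7C7 = 3 (sole candidate).
R5C1 = 3 (sole candidate).
R5C5 = 5 (sole candidate).
R6C1 = 1 (sole candidate).
R7C3 = 4 (sole candidate).
R7C4 = 7 (sole candidate).
R4C4 = 5 (sole candidate).
R3C4 = 6 (sole candidate).
R3C6 = 3 (sole candidate).
R4C1 = 7 (sole candidate).
R4C3 = 3 (sole candidate).
R4C5 = 4 (sole candidate).
R5C4 = 2 (sole candidate).
R5C7 = 6 (sole candidate).
R1C1 = 5 (sole candidate).
R1C3 = 6 (sole candidate).
R1C6 = 4 (sole candidate).
R2C4 = 4: row 2 has {1,5,6,7}; col 4 has {2,3,5,6,7}; region has {1,6,7} → only 4 remains.
R2C5 = 3: row 2 has {1,4,5,6,7}; col 5 has {1,2,4,5,6}; region has {1,4,6,7} → only 3 remains.
R2C6 = 2: row 2 has {1,3,4,5,6,7}; col 6 has {1,3,4,5,7}; region has {1,3,4,6,7} → only 2 remains.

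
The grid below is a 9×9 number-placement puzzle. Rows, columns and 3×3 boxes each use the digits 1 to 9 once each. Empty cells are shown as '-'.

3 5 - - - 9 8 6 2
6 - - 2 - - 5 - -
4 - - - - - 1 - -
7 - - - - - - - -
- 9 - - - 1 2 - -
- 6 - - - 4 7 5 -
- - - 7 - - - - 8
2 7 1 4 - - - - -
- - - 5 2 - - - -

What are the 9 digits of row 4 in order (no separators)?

784952316

R1C3 = 7 (sole candidate).
R1C4 = 1 (sole candidate).
R1C5 = 4 (sole candidate).
R2C2 = 1 (hidden single in row 2).
R5C5 = 7 (hidden single in row 5).
R6C3 = 2 (hidden single in row 6).
R3C2 = 2 (hidden single in row 3).
R4C6 = 2: in row 4, 2 can only go here (every other open cell in that row sees a 2).
R7C8 = 2 (hidden single in row 7).
R7C5 = 1 (hidden single in row 7).
R8C9 = 5 (hidden single in row 8).
R6C1 = 1 (hidden single in column 1).
R3C6 = 5 (hidden single in column 6).
R4C5 = 5: in column 5, 5 can only go here (every other open cell in that column sees a 5).
R2C6 = 7 (hidden single in column 6).
R8C5 = 9 (hidden single in box 8).
R8C8 = 3 (sole candidate).
R8C7 = 6 (sole candidate).
R8C6 = 8 (sole candidate).
R3C5 = 6 (hidden single in column 5).
R4C7 = 3: in column 7, 3 can only go here (every other open cell in that column sees a 3).
R6C9 = 9 (sole candidate).
R4C4 = 9: in row 4, 9 can only go here (every other open cell in that row sees a 9).
R4C9 = 6: in row 4, 6 can only go here (every other open cell in that row sees a 6).
R5C9 = 4 (sole candidate).
R2C9 = 3 (sole candidate).
R3C9 = 7 (sole candidate).
R5C8 = 8 (sole candidate).
R9C9 = 1 (sole candidate).
R2C5 = 8 (sole candidate).
R3C4 = 3 (sole candidate).
R3C8 = 9 (sole candidate).
R4C8 = 1: row 4 has {2,3,5,6,7,9}; col 8 has {2,3,5,6,8,9}; box has {2,3,4,5,6,7,8,9} → only 1 remains.
R5C1 = 5 (sole candidate).
R5C3 = 3 (sole candidate).
R5C4 = 6 (sole candidate).
R6C4 = 8 (sole candidate).
R6C5 = 3 (sole candidate).
R7C1 = 9 (sole candidate).
R7C7 = 4 (sole candidate).
R9C1 = 8 (sole candidate).
R9C7 = 9 (sole candidate).
R9C8 = 7 (sole candidate).
R2C3 = 9 (sole candidate).
R2C8 = 4 (sole candidate).
R3C3 = 8 (sole candidate).
R4C3 = 4: row 4 has {1,2,3,5,6,7,9}; col 3 has {1,2,3,7,8,9}; box has {1,2,3,5,6,7,9} → only 4 remains.
R7C2 = 3 (sole candidate).
R7C6 = 6 (sole candidate).
R9C2 = 4 (sole candidate).
R9C3 = 6 (sole candidate).
R9C6 = 3 (sole candidate).
R4C2 = 8: row 4 has {1,2,3,4,5,6,7,9}; col 2 has {1,2,3,4,5,6,7,9}; box has {1,2,3,4,5,6,7,9} → only 8 remains.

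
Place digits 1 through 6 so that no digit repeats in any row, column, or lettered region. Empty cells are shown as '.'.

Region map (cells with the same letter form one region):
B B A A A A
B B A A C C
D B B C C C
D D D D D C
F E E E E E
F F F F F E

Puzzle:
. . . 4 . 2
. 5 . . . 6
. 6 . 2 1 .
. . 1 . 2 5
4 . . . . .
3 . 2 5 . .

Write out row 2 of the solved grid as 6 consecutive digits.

253146

row 1, column 1 = 1 (sole candidate).
row 1, column 2 = 3 (sole candidate).
row 2, column 1 = 2: row 2 has {5,6}; col 1 has {1,3,4}; region has {1,3,5,6} → only 2 remains.
row 2, column 3 = 3: row 2 has {2,5,6}; col 3 has {1,2}; region has {2,4} → only 3 remains.
row 2, column 4 = 1: row 2 has {2,3,5,6}; col 4 has {2,4,5}; region has {2,3,4} → only 1 remains.
row 2, column 5 = 4: row 2 has {1,2,3,5,6}; col 5 has {1,2}; region has {1,2,5,6} → only 4 remains.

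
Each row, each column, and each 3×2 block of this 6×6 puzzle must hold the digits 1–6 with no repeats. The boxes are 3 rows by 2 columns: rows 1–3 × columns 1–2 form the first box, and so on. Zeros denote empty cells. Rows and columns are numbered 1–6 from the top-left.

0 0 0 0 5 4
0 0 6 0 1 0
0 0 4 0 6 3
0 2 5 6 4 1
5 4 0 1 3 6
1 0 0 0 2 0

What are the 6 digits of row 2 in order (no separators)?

456312

row 2, column 6 = 2: row 2 has {1,6}; col 6 has {1,3,4,6}; box has {1,3,4,5,6} → only 2 remains.
row 3, column 1 = 2: row 3 has {3,4,6}; col 1 has {1,5}; box has {} → only 2 remains.
row 3, column 4 = 5: row 3 has {2,3,4,6}; col 4 has {1,6}; box has {4,6} → only 5 remains.
row 4, column 1 = 3: row 4 has {1,2,4,5,6}; col 1 has {1,2,5}; box has {1,2,4,5} → only 3 remains.
row 5, column 3 = 2: row 5 has {1,3,4,5,6}; col 3 has {4,5,6}; box has {1,5,6} → only 2 remains.
row 6, column 2 = 6: row 6 has {1,2}; col 2 has {2,4}; box has {1,2,3,4,5} → only 6 remains.
row 6, column 3 = 3: row 6 has {1,2,6}; col 3 has {2,4,5,6}; box has {1,2,5,6} → only 3 remains.
row 6, column 4 = 4: row 6 has {1,2,3,6}; col 4 has {1,5,6}; box has {1,2,3,5,6} → only 4 remains.
row 6, column 6 = 5: row 6 has {1,2,3,4,6}; col 6 has {1,2,3,4,6}; box has {1,2,3,4,6} → only 5 remains.
row 1, column 1 = 6: row 1 has {4,5}; col 1 has {1,2,3,5}; box has {2} → only 6 remains.
row 1, column 3 = 1: row 1 has {4,5,6}; col 3 has {2,3,4,5,6}; box has {4,5,6} → only 1 remains.
row 2, column 1 = 4: row 2 has {1,2,6}; col 1 has {1,2,3,5,6}; box has {2,6} → only 4 remains.
row 2, column 4 = 3: row 2 has {1,2,4,6}; col 4 has {1,4,5,6}; box has {1,4,5,6} → only 3 remains.
row 3, column 2 = 1: row 3 has {2,3,4,5,6}; col 2 has {2,4,6}; box has {2,4,6} → only 1 remains.
row 1, column 2 = 3: row 1 has {1,4,5,6}; col 2 has {1,2,4,6}; box has {1,2,4,6} → only 3 remains.
row 1, column 4 = 2: row 1 has {1,3,4,5,6}; col 4 has {1,3,4,5,6}; box has {1,3,4,5,6} → only 2 remains.
row 2, column 2 = 5: row 2 has {1,2,3,4,6}; col 2 has {1,2,3,4,6}; box has {1,2,3,4,6} → only 5 remains.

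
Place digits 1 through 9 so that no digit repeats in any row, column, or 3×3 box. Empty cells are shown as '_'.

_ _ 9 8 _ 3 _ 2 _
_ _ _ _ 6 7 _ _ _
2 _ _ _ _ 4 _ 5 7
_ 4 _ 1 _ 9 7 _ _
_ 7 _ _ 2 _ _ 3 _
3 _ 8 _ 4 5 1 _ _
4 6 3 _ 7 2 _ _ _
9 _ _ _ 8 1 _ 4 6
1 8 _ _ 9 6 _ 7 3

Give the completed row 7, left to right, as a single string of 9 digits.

463572918

r3c4 = 9: row 3 has {2,4,5,7}; col 4 has {1,8}; box has {3,4,6,7,8} → only 9 remains.
r3c5 = 1: row 3 has {2,4,5,7,9}; col 5 has {2,4,6,7,8,9}; box has {3,4,6,7,8,9} → only 1 remains.
r4c5 = 3: row 4 has {1,4,7,9}; col 5 has {1,2,4,6,7,8,9}; box has {1,2,4,5,9} → only 3 remains.
r5c4 = 6: row 5 has {2,3,7}; col 4 has {1,8,9}; box has {1,2,3,4,5,9} → only 6 remains.
r5c6 = 8: row 5 has {2,3,6,7}; col 6 has {1,2,3,4,5,6,7,9}; box has {1,2,3,4,5,6,9} → only 8 remains.
r6c4 = 7: row 6 has {1,3,4,5,8}; col 4 has {1,6,8,9}; box has {1,2,3,4,5,6,8,9} → only 7 remains.
r7c4 = 5: row 7 has {2,3,4,6,7}; col 4 has {1,6,7,8,9}; box has {1,2,6,7,8,9} → only 5 remains.
r8c4 = 3: row 8 has {1,4,6,8,9}; col 4 has {1,5,6,7,8,9}; box has {1,2,5,6,7,8,9} → only 3 remains.
r9c4 = 4: row 9 has {1,3,6,7,8,9}; col 4 has {1,3,5,6,7,8,9}; box has {1,2,3,5,6,7,8,9} → only 4 remains.
r1c5 = 5: row 1 has {2,3,8,9}; col 5 has {1,2,3,4,6,7,8,9}; box has {1,3,4,6,7,8,9} → only 5 remains.
r2c4 = 2: row 2 has {6,7}; col 4 has {1,3,4,5,6,7,8,9}; box has {1,3,4,5,6,7,8,9} → only 2 remains.
r3c2 = 3: row 3 has {1,2,4,5,7,9}; col 2 has {4,6,7,8}; box has {2,9} → only 3 remains.
r3c3 = 6: row 3 has {1,2,3,4,5,7,9}; col 3 has {3,8,9}; box has {2,3,9} → only 6 remains.
r3c7 = 8: row 3 has {1,2,3,4,5,6,7,9}; col 7 has {1,7}; box has {2,5,7} → only 8 remains.
r5c1 = 5: row 5 has {2,3,6,7,8}; col 1 has {1,2,3,4,9}; box has {3,4,7,8} → only 5 remains.
r5c3 = 1: row 5 has {2,3,5,6,7,8}; col 3 has {3,6,8,9}; box has {3,4,5,7,8} → only 1 remains.
r7c7 = 9: row 7 has {2,3,4,5,6,7}; col 7 has {1,7,8}; box has {3,4,6,7} → only 9 remains.
r1c1 = 7: row 1 has {2,3,5,8,9}; col 1 has {1,2,3,4,5,9}; box has {2,3,6,9} → only 7 remains.
r1c2 = 1: row 1 has {2,3,5,7,8,9}; col 2 has {3,4,6,7,8}; box has {2,3,6,7,9} → only 1 remains.
r1c9 = 4: row 1 has {1,2,3,5,7,8,9}; col 9 has {3,6,7}; box has {2,5,7,8} → only 4 remains.
r2c1 = 8: row 2 has {2,6,7}; col 1 has {1,2,3,4,5,7,9}; box has {1,2,3,6,7,9} → only 8 remains.
r2c2 = 5: row 2 has {2,6,7,8}; col 2 has {1,3,4,6,7,8}; box has {1,2,3,6,7,8,9} → only 5 remains.
r2c3 = 4: row 2 has {2,5,6,7,8}; col 3 has {1,3,6,8,9}; box has {1,2,3,5,6,7,8,9} → only 4 remains.
r2c7 = 3: row 2 has {2,4,5,6,7,8}; col 7 has {1,7,8,9}; box has {2,4,5,7,8} → only 3 remains.
r4c1 = 6: row 4 has {1,3,4,7,9}; col 1 has {1,2,3,4,5,7,8,9}; box has {1,3,4,5,7,8} → only 6 remains.
r4c3 = 2: row 4 has {1,3,4,6,7,9}; col 3 has {1,3,4,6,8,9}; box has {1,3,4,5,6,7,8} → only 2 remains.
r4c8 = 8: row 4 has {1,2,3,4,6,7,9}; col 8 has {2,3,4,5,7}; box has {1,3,7} → only 8 remains.
r4c9 = 5: row 4 has {1,2,3,4,6,7,8,9}; col 9 has {3,4,6,7}; box has {1,3,7,8} → only 5 remains.
r5c7 = 4: row 5 has {1,2,3,5,6,7,8}; col 7 has {1,3,7,8,9}; box has {1,3,5,7,8} → only 4 remains.
r5c9 = 9: row 5 has {1,2,3,4,5,6,7,8}; col 9 has {3,4,5,6,7}; box has {1,3,4,5,7,8} → only 9 remains.
r6c2 = 9: row 6 has {1,3,4,5,7,8}; col 2 has {1,3,4,5,6,7,8}; box has {1,2,3,4,5,6,7,8} → only 9 remains.
r6c8 = 6: row 6 has {1,3,4,5,7,8,9}; col 8 has {2,3,4,5,7,8}; box has {1,3,4,5,7,8,9} → only 6 remains.
r6c9 = 2: row 6 has {1,3,4,5,6,7,8,9}; col 9 has {3,4,5,6,7,9}; box has {1,3,4,5,6,7,8,9} → only 2 remains.
r7c8 = 1: row 7 has {2,3,4,5,6,7,9}; col 8 has {2,3,4,5,6,7,8}; box has {3,4,6,7,9} → only 1 remains.
r7c9 = 8: row 7 has {1,2,3,4,5,6,7,9}; col 9 has {2,3,4,5,6,7,9}; box has {1,3,4,6,7,9} → only 8 remains.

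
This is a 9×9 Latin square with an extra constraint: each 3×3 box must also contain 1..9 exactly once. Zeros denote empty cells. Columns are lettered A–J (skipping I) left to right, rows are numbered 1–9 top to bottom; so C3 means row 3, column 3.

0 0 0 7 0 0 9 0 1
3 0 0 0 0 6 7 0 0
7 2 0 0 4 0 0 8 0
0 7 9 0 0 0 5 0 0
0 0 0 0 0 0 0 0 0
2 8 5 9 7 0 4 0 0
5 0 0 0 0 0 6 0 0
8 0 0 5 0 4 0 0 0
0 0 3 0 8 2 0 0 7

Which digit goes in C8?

7

G3 = 3: row 3 has {2,4,7,8}; col 7 has {4,5,6,7,9}; box has {1,7,8,9} → only 3 remains.
G9 = 1: row 9 has {2,3,7,8}; col 7 has {3,4,5,6,7,9}; box has {6,7} → only 1 remains.
D3 = 1: row 3 has {2,3,4,7,8}; col 4 has {5,7,9}; box has {4,6,7} → only 1 remains.
D7 = 3: row 7 has {5,6}; col 4 has {1,5,7,9}; box has {2,4,5,8} → only 3 remains.
G8 = 2: row 8 has {4,5,8}; col 7 has {1,3,4,5,6,7,9}; box has {1,6,7} → only 2 remains.
D9 = 6: row 9 has {1,2,3,7,8}; col 4 has {1,3,5,7,9}; box has {2,3,4,5,8} → only 6 remains.
C3 = 6: row 3 has {1,2,3,4,7,8}; col 3 has {3,5,9}; box has {2,3,7} → only 6 remains.
J3 = 5: row 3 has {1,2,3,4,6,7,8}; col 9 has {1,7}; box has {1,3,7,8,9} → only 5 remains.
G5 = 8: row 5 has {}; col 7 has {1,2,3,4,5,6,7,9}; box has {4,5} → only 8 remains.
A1 = 4: row 1 has {1,7,9}; col 1 has {2,3,5,7,8}; box has {2,3,6,7} → only 4 remains.
B1 = 5: row 1 has {1,4,7,9}; col 2 has {2,7,8}; box has {2,3,4,6,7} → only 5 remains.
C1 = 8: row 1 has {1,4,5,7,9}; col 3 has {3,5,6,9}; box has {2,3,4,5,6,7} → only 8 remains.
F1 = 3: row 1 has {1,4,5,7,8,9}; col 6 has {2,4,6}; box has {1,4,6,7} → only 3 remains.
C2 = 1: row 2 has {3,6,7}; col 3 has {3,5,6,8,9}; box has {2,3,4,5,6,7,8} → only 1 remains.
F3 = 9: row 3 has {1,2,3,4,5,6,7,8}; col 6 has {2,3,4,6}; box has {1,3,4,6,7} → only 9 remains.
C5 = 4: row 5 has {8}; col 3 has {1,3,5,6,8,9}; box has {2,5,7,8,9} → only 4 remains.
D5 = 2: row 5 has {4,8}; col 4 has {1,3,5,6,7,9}; box has {7,9} → only 2 remains.
F6 = 1: row 6 has {2,4,5,7,8,9}; col 6 has {2,3,4,6,9}; box has {2,7,9} → only 1 remains.
F7 = 7: row 7 has {3,5,6}; col 6 has {1,2,3,4,6,9}; box has {2,3,4,5,6,8} → only 7 remains.
C8 = 7: row 8 has {2,4,5,8}; col 3 has {1,3,4,5,6,8,9}; box has {3,5,8} → only 7 remains.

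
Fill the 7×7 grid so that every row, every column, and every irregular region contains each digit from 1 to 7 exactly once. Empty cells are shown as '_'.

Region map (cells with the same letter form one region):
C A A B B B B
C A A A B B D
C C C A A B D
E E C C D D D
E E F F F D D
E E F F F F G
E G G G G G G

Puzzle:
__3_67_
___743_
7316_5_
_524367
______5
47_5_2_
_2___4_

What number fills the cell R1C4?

R1C1 = 5: row 1 has {3,6,7}; col 1 has {4,7}; region has {1,2,3,4,7} → only 5 remains.
R2C1 = 6: row 2 has {3,4,7}; col 1 has {4,5,7}; region has {1,2,3,4,5,7} → only 6 remains.
R2C2 = 1: row 2 has {3,4,6,7}; col 2 has {2,3,5,7}; region has {3,6,7} → only 1 remains.
R2C3 = 5: row 2 has {1,3,4,6,7}; col 3 has {1,2,3}; region has {1,3,6,7} → only 5 remains.
R2C7 = 2: row 2 has {1,3,4,5,6,7}; col 7 has {5,7}; region has {3,5,6,7} → only 2 remains.
R3C5 = 2: row 3 has {1,3,5,6,7}; col 5 has {3,4,6}; region has {1,3,5,6,7} → only 2 remains.
R3C7 = 4: row 3 has {1,2,3,5,6,7}; col 7 has {2,5,7}; region has {2,3,5,6,7} → only 4 remains.
R4C1 = 1: row 4 has {2,3,4,5,6,7}; col 1 has {4,5,6,7}; region has {4,5,7} → only 1 remains.
R5C2 = 6: row 5 has {5}; col 2 has {1,2,3,5,7}; region has {1,4,5,7} → only 6 remains.
R5C6 = 1: row 5 has {5,6}; col 6 has {2,3,4,5,6,7}; region has {2,3,4,5,6,7} → only 1 remains.
R6C3 = 6: row 6 has {2,4,5,7}; col 3 has {1,2,3,5}; region has {2,5} → only 6 remains.
R6C5 = 1: row 6 has {2,4,5,6,7}; col 5 has {2,3,4,6}; region has {2,5,6} → only 1 remains.
R6C7 = 3: row 6 has {1,2,4,5,6,7}; col 7 has {2,4,5,7}; region has {2,4} → only 3 remains.
R7C1 = 3: row 7 has {2,4}; col 1 has {1,4,5,6,7}; region has {1,4,5,6,7} → only 3 remains.
R7C3 = 7: row 7 has {2,3,4}; col 3 has {1,2,3,5,6}; region has {2,3,4} → only 7 remains.
R7C4 = 1: row 7 has {2,3,4,7}; col 4 has {4,5,6,7}; region has {2,3,4,7} → only 1 remains.
R7C5 = 5: row 7 has {1,2,3,4,7}; col 5 has {1,2,3,4,6}; region has {1,2,3,4,7} → only 5 remains.
R7C7 = 6: row 7 has {1,2,3,4,5,7}; col 7 has {2,3,4,5,7}; region has {1,2,3,4,5,7} → only 6 remains.
R1C2 = 4: row 1 has {3,5,6,7}; col 2 has {1,2,3,5,6,7}; region has {1,2,3,5,6,7} → only 4 remains.
R1C4 = 2: row 1 has {3,4,5,6,7}; col 4 has {1,4,5,6,7}; region has {3,4,5,6,7} → only 2 remains.

2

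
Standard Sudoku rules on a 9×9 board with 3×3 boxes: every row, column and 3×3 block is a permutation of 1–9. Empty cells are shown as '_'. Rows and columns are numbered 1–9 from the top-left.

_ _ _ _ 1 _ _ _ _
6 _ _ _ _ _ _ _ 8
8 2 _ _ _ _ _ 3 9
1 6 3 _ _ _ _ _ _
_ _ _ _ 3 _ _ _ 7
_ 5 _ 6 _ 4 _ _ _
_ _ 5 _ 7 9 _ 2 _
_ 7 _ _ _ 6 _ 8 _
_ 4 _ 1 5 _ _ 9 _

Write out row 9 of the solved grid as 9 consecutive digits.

row 6, column 8 = 1: row 6 has {4,5,6}; col 8 has {2,3,8,9}; box has {7} → only 1 remains.
row 7, column 1 = 3: row 7 has {2,5,7,9}; col 1 has {1,6,8}; box has {4,5,7} → only 3 remains.
row 9, column 1 = 2: row 9 has {1,4,5,9}; col 1 has {1,3,6,8}; box has {3,4,5,7} → only 2 remains.
row 8, column 1 = 9: row 8 has {6,7,8}; col 1 has {1,2,3,6,8}; box has {2,3,4,5,7} → only 9 remains.
row 8, column 3 = 1: row 8 has {6,7,8,9}; col 3 has {3,5}; box has {2,3,4,5,7,9} → only 1 remains.
row 5, column 1 = 4: row 5 has {3,7}; col 1 has {1,2,3,6,8,9}; box has {1,3,5,6} → only 4 remains.
row 6, column 1 = 7: row 6 has {1,4,5,6}; col 1 has {1,2,3,4,6,8,9}; box has {1,3,4,5,6} → only 7 remains.
row 7, column 2 = 8: row 7 has {2,3,5,7,9}; col 2 has {2,4,5,6,7}; box has {1,2,3,4,5,7,9} → only 8 remains.
row 7, column 4 = 4: row 7 has {2,3,5,7,8,9}; col 4 has {1,6}; box has {1,5,6,7,9} → only 4 remains.
row 8, column 5 = 2: row 8 has {1,6,7,8,9}; col 5 has {1,3,5,7}; box has {1,4,5,6,7,9} → only 2 remains.
row 9, column 3 = 6: row 9 has {1,2,4,5,9}; col 3 has {1,3,5}; box has {1,2,3,4,5,7,8,9} → only 6 remains.
row 9, column 9 = 3: row 9 has {1,2,4,5,6,9}; col 9 has {7,8,9}; box has {2,8,9} → only 3 remains.
row 1, column 1 = 5: row 1 has {1}; col 1 has {1,2,3,4,6,7,8,9}; box has {2,6,8} → only 5 remains.
row 5, column 2 = 9: row 5 has {3,4,7}; col 2 has {2,4,5,6,7,8}; box has {1,3,4,5,6,7} → only 9 remains.
row 6, column 9 = 2: row 6 has {1,4,5,6,7}; col 9 has {3,7,8,9}; box has {1,7} → only 2 remains.
row 8, column 4 = 3: row 8 has {1,2,6,7,8,9}; col 4 has {1,4,6}; box has {1,2,4,5,6,7,9} → only 3 remains.
row 9, column 6 = 8: row 9 has {1,2,3,4,5,6,9}; col 6 has {4,6,9}; box has {1,2,3,4,5,6,7,9} → only 8 remains.
row 9, column 7 = 7: row 9 has {1,2,3,4,5,6,8,9}; col 7 has {}; box has {2,3,8,9} → only 7 remains.

246158793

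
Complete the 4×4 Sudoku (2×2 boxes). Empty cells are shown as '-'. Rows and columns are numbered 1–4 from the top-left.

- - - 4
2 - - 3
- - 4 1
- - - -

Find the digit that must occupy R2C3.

1

R2C3 = 1: row 2 has {2,3}; col 3 has {4}; box has {3,4} → only 1 remains.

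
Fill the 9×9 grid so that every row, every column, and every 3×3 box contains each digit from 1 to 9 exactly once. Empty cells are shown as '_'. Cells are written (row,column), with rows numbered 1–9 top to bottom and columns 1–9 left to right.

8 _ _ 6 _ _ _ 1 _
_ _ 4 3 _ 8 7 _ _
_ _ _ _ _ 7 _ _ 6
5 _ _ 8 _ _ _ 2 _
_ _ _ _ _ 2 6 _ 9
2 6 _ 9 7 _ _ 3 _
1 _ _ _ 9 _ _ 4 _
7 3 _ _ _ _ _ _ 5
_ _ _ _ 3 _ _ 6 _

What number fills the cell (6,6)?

4

(2,9) = 2 (sole candidate).
(2,1) = 6 (hidden single in row 2).
(8,5) = 8 (hidden single in column 5).
(8,8) = 9 (sole candidate).
(2,8) = 5 (sole candidate).
(3,8) = 8 (sole candidate).
(5,8) = 7 (sole candidate).
(2,5) = 1 (sole candidate).
(2,2) = 9 (sole candidate).
(3,1) = 3 (sole candidate).
(5,1) = 4 (sole candidate).
(5,5) = 5 (sole candidate).
(9,1) = 9 (sole candidate).
(5,4) = 1 (sole candidate).
(6,6) = 4: row 6 has {2,3,6,7,9}; col 6 has {2,7,8}; box has {1,2,5,7,8,9} → only 4 remains.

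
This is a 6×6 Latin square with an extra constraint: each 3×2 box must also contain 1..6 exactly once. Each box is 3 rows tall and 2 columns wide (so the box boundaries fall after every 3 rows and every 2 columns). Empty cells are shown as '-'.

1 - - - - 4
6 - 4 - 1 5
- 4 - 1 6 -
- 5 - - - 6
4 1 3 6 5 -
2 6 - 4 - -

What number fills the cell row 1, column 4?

5

row 4, column 1 = 3: row 4 has {5,6}; col 1 has {1,2,4,6}; box has {1,2,4,5,6} → only 3 remains.
row 4, column 4 = 2: row 4 has {3,5,6}; col 4 has {1,4,6}; box has {3,4,6} → only 2 remains.
row 4, column 5 = 4: row 4 has {2,3,5,6}; col 5 has {1,5,6}; box has {5,6} → only 4 remains.
row 5, column 6 = 2: row 5 has {1,3,4,5,6}; col 6 has {4,5,6}; box has {4,5,6} → only 2 remains.
row 6, column 5 = 3: row 6 has {2,4,6}; col 5 has {1,4,5,6}; box has {2,4,5,6} → only 3 remains.
row 6, column 6 = 1: row 6 has {2,3,4,6}; col 6 has {2,4,5,6}; box has {2,3,4,5,6} → only 1 remains.
row 1, column 5 = 2: row 1 has {1,4}; col 5 has {1,3,4,5,6}; box has {1,4,5,6} → only 2 remains.
row 2, column 4 = 3: row 2 has {1,4,5,6}; col 4 has {1,2,4,6}; box has {1,4} → only 3 remains.
row 3, column 1 = 5: row 3 has {1,4,6}; col 1 has {1,2,3,4,6}; box has {1,4,6} → only 5 remains.
row 3, column 3 = 2: row 3 has {1,4,5,6}; col 3 has {3,4}; box has {1,3,4} → only 2 remains.
row 3, column 6 = 3: row 3 has {1,2,4,5,6}; col 6 has {1,2,4,5,6}; box has {1,2,4,5,6} → only 3 remains.
row 4, column 3 = 1: row 4 has {2,3,4,5,6}; col 3 has {2,3,4}; box has {2,3,4,6} → only 1 remains.
row 6, column 3 = 5: row 6 has {1,2,3,4,6}; col 3 has {1,2,3,4}; box has {1,2,3,4,6} → only 5 remains.
row 1, column 2 = 3: row 1 has {1,2,4}; col 2 has {1,4,5,6}; box has {1,4,5,6} → only 3 remains.
row 1, column 3 = 6: row 1 has {1,2,3,4}; col 3 has {1,2,3,4,5}; box has {1,2,3,4} → only 6 remains.
row 1, column 4 = 5: row 1 has {1,2,3,4,6}; col 4 has {1,2,3,4,6}; box has {1,2,3,4,6} → only 5 remains.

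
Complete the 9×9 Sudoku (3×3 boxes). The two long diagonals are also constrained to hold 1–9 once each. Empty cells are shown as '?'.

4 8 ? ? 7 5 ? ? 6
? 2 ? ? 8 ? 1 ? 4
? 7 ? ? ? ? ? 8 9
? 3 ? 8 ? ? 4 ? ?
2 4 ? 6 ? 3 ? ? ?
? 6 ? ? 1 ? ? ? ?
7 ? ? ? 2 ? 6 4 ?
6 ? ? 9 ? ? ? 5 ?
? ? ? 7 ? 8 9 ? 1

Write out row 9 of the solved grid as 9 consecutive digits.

row 2, column 4 = 3 (sole candidate).
row 2, column 8 = 7 (sole candidate).
row 3, column 3 = 3 (sole candidate).
row 5, column 5 = 9 (sole candidate).
row 5, column 8 = 1 (sole candidate).
row 6, column 6 = 7 (sole candidate).
row 7, column 6 = 1 (sole candidate).
row 8, column 2 = 1 (sole candidate).
row 8, column 6 = 4 (sole candidate).
row 9, column 2 = 5: row 9 has {1,7,8,9}; col 2 has {1,2,3,4,6,7,8}; box has {1,6,7} → only 5 remains.
row 4, column 5 = 5 (sole candidate).
row 4, column 6 = 2 (sole candidate).
row 4, column 9 = 7 (sole candidate).
row 6, column 4 = 4 (sole candidate).
row 7, column 2 = 9 (sole candidate).
row 7, column 3 = 8 (sole candidate).
row 7, column 4 = 5 (sole candidate).
row 7, column 9 = 3 (sole candidate).
row 8, column 3 = 2 (sole candidate).
row 8, column 5 = 3 (sole candidate).
row 8, column 9 = 8 (sole candidate).
row 9, column 1 = 3: row 9 has {1,5,7,8,9}; col 1 has {2,4,6,7}; box has {1,2,5,6,7,8,9}; anti-diagonal has {1,2,4,6,7,8,9} → only 3 remains.
row 9, column 3 = 4: row 9 has {1,3,5,7,8,9}; col 3 has {2,3,8}; box has {1,2,3,5,6,7,8,9} → only 4 remains.
row 9, column 5 = 6: row 9 has {1,3,4,5,7,8,9}; col 5 has {1,2,3,5,7,8,9}; box has {1,2,3,4,5,7,8,9} → only 6 remains.
row 9, column 8 = 2: row 9 has {1,3,4,5,6,7,8,9}; col 8 has {1,4,5,7,8}; box has {1,3,4,5,6,8,9} → only 2 remains.

354768921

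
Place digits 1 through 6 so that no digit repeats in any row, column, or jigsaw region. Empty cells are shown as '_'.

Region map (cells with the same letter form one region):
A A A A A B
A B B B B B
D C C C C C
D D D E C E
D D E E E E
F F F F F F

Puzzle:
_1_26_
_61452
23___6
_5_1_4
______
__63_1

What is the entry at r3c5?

r1c6 = 3: row 1 has {1,2,6}; col 6 has {1,2,4,6}; region has {1,2,4,5,6} → only 3 remains.
r2c1 = 3: row 2 has {1,2,4,5,6}; col 1 has {2}; region has {1,2,6} → only 3 remains.
r3c4 = 5: row 3 has {2,3,6}; col 4 has {1,2,3,4}; region has {3,6} → only 5 remains.
r4c1 = 6: row 4 has {1,4,5}; col 1 has {2,3}; region has {2,5} → only 6 remains.
r4c3 = 3: row 4 has {1,4,5,6}; col 3 has {1,6}; region has {2,5,6} → only 3 remains.
r4c5 = 2: row 4 has {1,3,4,5,6}; col 5 has {5,6}; region has {3,5,6} → only 2 remains.
r5c2 = 4: row 5 has {}; col 2 has {1,3,5,6}; region has {2,3,5,6} → only 4 remains.
r5c4 = 6: row 5 has {4}; col 4 has {1,2,3,4,5}; region has {1,4} → only 6 remains.
r5c5 = 3: row 5 has {4,6}; col 5 has {2,5,6}; region has {1,4,6} → only 3 remains.
r5c6 = 5: row 5 has {3,4,6}; col 6 has {1,2,3,4,6}; region has {1,3,4,6} → only 5 remains.
r6c2 = 2: row 6 has {1,3,6}; col 2 has {1,3,4,5,6}; region has {1,3,6} → only 2 remains.
r6c5 = 4: row 6 has {1,2,3,6}; col 5 has {2,3,5,6}; region has {1,2,3,6} → only 4 remains.
r3c3 = 4: row 3 has {2,3,5,6}; col 3 has {1,3,6}; region has {2,3,5,6} → only 4 remains.
r3c5 = 1: row 3 has {2,3,4,5,6}; col 5 has {2,3,4,5,6}; region has {2,3,4,5,6} → only 1 remains.

1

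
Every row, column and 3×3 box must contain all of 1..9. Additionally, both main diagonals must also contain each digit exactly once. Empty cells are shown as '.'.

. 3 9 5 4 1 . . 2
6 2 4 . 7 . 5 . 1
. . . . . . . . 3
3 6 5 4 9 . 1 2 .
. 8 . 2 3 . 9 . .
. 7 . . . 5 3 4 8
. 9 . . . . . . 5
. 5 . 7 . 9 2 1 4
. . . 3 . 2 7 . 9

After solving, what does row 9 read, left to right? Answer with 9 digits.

row 3, column 2 = 1: row 3 has {3}; col 2 has {2,3,5,6,7,8,9}; box has {2,3,4,6,9} → only 1 remains.
row 4, column 9 = 7: row 4 has {1,2,3,4,5,6,9}; col 9 has {1,2,3,4,5,8,9}; box has {1,2,3,4,8,9} → only 7 remains.
row 5, column 3 = 1: row 5 has {2,3,8,9}; col 3 has {4,5,9}; box has {3,5,6,7,8} → only 1 remains.
row 5, column 9 = 6: row 5 has {1,2,3,8,9}; col 9 has {1,2,3,4,5,7,8,9}; box has {1,2,3,4,7,8,9} → only 6 remains.
row 6, column 3 = 2: row 6 has {3,4,5,7,8}; col 3 has {1,4,5,9}; box has {1,3,5,6,7,8} → only 2 remains.
row 8, column 1 = 8: row 8 has {1,2,4,5,7,9}; col 1 has {3,6}; box has {5,9} → only 8 remains.
row 8, column 5 = 6: row 8 has {1,2,4,5,7,8,9}; col 5 has {3,4,7,9}; box has {2,3,7,9} → only 6 remains.
row 9, column 2 = 4: row 9 has {2,3,7,9}; col 2 has {1,2,3,5,6,7,8,9}; box has {5,8,9} → only 4 remains.
row 9, column 3 = 6: row 9 has {2,3,4,7,9}; col 3 has {1,2,4,5,9}; box has {4,5,8,9} → only 6 remains.
row 9, column 8 = 8: row 9 has {2,3,4,6,7,9}; col 8 has {1,2,4}; box has {1,2,4,5,7,9} → only 8 remains.
row 1, column 1 = 7: row 1 has {1,2,3,4,5,9}; col 1 has {3,6,8}; box has {1,2,3,4,6,9}; main diagonal has {1,2,3,4,5,9} → only 7 remains.
row 1, column 8 = 6: row 1 has {1,2,3,4,5,7,9}; col 8 has {1,2,4,8}; box has {1,2,3,5} → only 6 remains.
row 2, column 8 = 9: row 2 has {1,2,4,5,6,7}; col 8 has {1,2,4,6,8}; box has {1,2,3,5,6}; anti-diagonal has {2,3,5} → only 9 remains.
row 3, column 1 = 5: row 3 has {1,3}; col 1 has {3,6,7,8}; box has {1,2,3,4,6,7,9} → only 5 remains.
row 3, column 3 = 8: row 3 has {1,3,5}; col 3 has {1,2,4,5,6,9}; box has {1,2,3,4,5,6,7,9}; main diagonal has {1,2,3,4,5,7,9} → only 8 remains.
row 3, column 5 = 2: row 3 has {1,3,5,8}; col 5 has {3,4,6,7,9}; box has {1,4,5,7} → only 2 remains.
row 3, column 6 = 6: row 3 has {1,2,3,5,8}; col 6 has {1,2,5,9}; box has {1,2,4,5,7} → only 6 remains.
row 3, column 7 = 4: row 3 has {1,2,3,5,6,8}; col 7 has {1,2,3,5,7,9}; box has {1,2,3,5,6,9}; anti-diagonal has {2,3,5,9} → only 4 remains.
row 3, column 8 = 7: row 3 has {1,2,3,4,5,6,8}; col 8 has {1,2,4,6,8,9}; box has {1,2,3,4,5,6,9} → only 7 remains.
row 4, column 6 = 8: row 4 has {1,2,3,4,5,6,7,9}; col 6 has {1,2,5,6,9}; box has {2,3,4,5,9}; anti-diagonal has {2,3,4,5,9} → only 8 remains.
row 5, column 1 = 4: row 5 has {1,2,3,6,8,9}; col 1 has {3,5,6,7,8}; box has {1,2,3,5,6,7,8} → only 4 remains.
row 5, column 6 = 7: row 5 has {1,2,3,4,6,8,9}; col 6 has {1,2,5,6,8,9}; box has {2,3,4,5,8,9} → only 7 remains.
row 5, column 8 = 5: row 5 has {1,2,3,4,6,7,8,9}; col 8 has {1,2,4,6,7,8,9}; box has {1,2,3,4,6,7,8,9} → only 5 remains.
row 6, column 1 = 9: row 6 has {2,3,4,5,7,8}; col 1 has {3,4,5,6,7,8}; box has {1,2,3,4,5,6,7,8} → only 9 remains.
row 6, column 5 = 1: row 6 has {2,3,4,5,7,8,9}; col 5 has {2,3,4,6,7,9}; box has {2,3,4,5,7,8,9} → only 1 remains.
row 7, column 3 = 7: row 7 has {5,9}; col 3 has {1,2,4,5,6,8,9}; box has {4,5,6,8,9}; anti-diagonal has {2,3,4,5,8,9} → only 7 remains.
row 7, column 5 = 8: row 7 has {5,7,9}; col 5 has {1,2,3,4,6,7,9}; box has {2,3,6,7,9} → only 8 remains.
row 7, column 6 = 4: row 7 has {5,7,8,9}; col 6 has {1,2,5,6,7,8,9}; box has {2,3,6,7,8,9} → only 4 remains.
row 7, column 7 = 6: row 7 has {4,5,7,8,9}; col 7 has {1,2,3,4,5,7,9}; box has {1,2,4,5,7,8,9}; main diagonal has {1,2,3,4,5,7,8,9} → only 6 remains.
row 7, column 8 = 3: row 7 has {4,5,6,7,8,9}; col 8 has {1,2,4,5,6,7,8,9}; box has {1,2,4,5,6,7,8,9} → only 3 remains.
row 8, column 3 = 3: row 8 has {1,2,4,5,6,7,8,9}; col 3 has {1,2,4,5,6,7,8,9}; box has {4,5,6,7,8,9} → only 3 remains.
row 9, column 1 = 1: row 9 has {2,3,4,6,7,8,9}; col 1 has {3,4,5,6,7,8,9}; box has {3,4,5,6,7,8,9}; anti-diagonal has {2,3,4,5,7,8,9} → only 1 remains.
row 9, column 5 = 5: row 9 has {1,2,3,4,6,7,8,9}; col 5 has {1,2,3,4,6,7,8,9}; box has {2,3,4,6,7,8,9} → only 5 remains.

146352789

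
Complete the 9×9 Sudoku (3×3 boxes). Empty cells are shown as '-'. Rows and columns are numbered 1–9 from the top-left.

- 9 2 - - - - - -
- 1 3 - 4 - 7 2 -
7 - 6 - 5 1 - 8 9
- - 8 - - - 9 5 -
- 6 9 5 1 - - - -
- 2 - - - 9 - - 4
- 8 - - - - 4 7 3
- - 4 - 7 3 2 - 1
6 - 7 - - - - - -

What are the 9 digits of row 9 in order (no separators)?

637124598

R3C2 = 4: row 3 has {1,5,6,7,8,9}; col 2 has {1,2,6,8,9}; box has {1,2,3,6,7,9} → only 4 remains.
R3C7 = 3: row 3 has {1,4,5,6,7,8,9}; col 7 has {2,4,7,9}; box has {2,7,8,9} → only 3 remains.
R5C7 = 8: row 5 has {1,5,6,9}; col 7 has {2,3,4,7,9}; box has {4,5,9} → only 8 remains.
R5C8 = 3: row 5 has {1,5,6,8,9}; col 8 has {2,5,7,8}; box has {4,5,8,9} → only 3 remains.
R8C2 = 5: row 8 has {1,2,3,4,7}; col 2 has {1,2,4,6,8,9}; box has {4,6,7,8} → only 5 remains.
R9C2 = 3: row 9 has {6,7}; col 2 has {1,2,4,5,6,8,9}; box has {4,5,6,7,8} → only 3 remains.
R9C7 = 5: row 9 has {3,6,7}; col 7 has {2,3,4,7,8,9}; box has {1,2,3,4,7} → only 5 remains.
R9C8 = 9: row 9 has {3,5,6,7}; col 8 has {2,3,5,7,8}; box has {1,2,3,4,5,7} → only 9 remains.
R9C9 = 8: row 9 has {3,5,6,7,9}; col 9 has {1,3,4,9}; box has {1,2,3,4,5,7,9} → only 8 remains.
R3C4 = 2: row 3 has {1,3,4,5,6,7,8,9}; col 4 has {5}; box has {1,4,5} → only 2 remains.
R4C2 = 7: row 4 has {5,8,9}; col 2 has {1,2,3,4,5,6,8,9}; box has {2,6,8,9} → only 7 remains.
R5C1 = 4: row 5 has {1,3,5,6,8,9}; col 1 has {6,7}; box has {2,6,7,8,9} → only 4 remains.
R7C3 = 1: row 7 has {3,4,7,8}; col 3 has {2,3,4,6,7,8,9}; box has {3,4,5,6,7,8} → only 1 remains.
R8C1 = 9: row 8 has {1,2,3,4,5,7}; col 1 has {4,6,7}; box has {1,3,4,5,6,7,8} → only 9 remains.
R8C8 = 6: row 8 has {1,2,3,4,5,7,9}; col 8 has {2,3,5,7,8,9}; box has {1,2,3,4,5,7,8,9} → only 6 remains.
R9C5 = 2: row 9 has {3,5,6,7,8,9}; col 5 has {1,4,5,7}; box has {3,7} → only 2 remains.
R9C6 = 4: row 9 has {2,3,5,6,7,8,9}; col 6 has {1,3,9}; box has {2,3,7} → only 4 remains.
R6C3 = 5: row 6 has {2,4,9}; col 3 has {1,2,3,4,6,7,8,9}; box has {2,4,6,7,8,9} → only 5 remains.
R6C8 = 1: row 6 has {2,4,5,9}; col 8 has {2,3,5,6,7,8,9}; box has {3,4,5,8,9} → only 1 remains.
R7C1 = 2: row 7 has {1,3,4,7,8}; col 1 has {4,6,7,9}; box has {1,3,4,5,6,7,8,9} → only 2 remains.
R8C4 = 8: row 8 has {1,2,3,4,5,6,7,9}; col 4 has {2,5}; box has {2,3,4,7} → only 8 remains.
R9C4 = 1: row 9 has {2,3,4,5,6,7,8,9}; col 4 has {2,5,8}; box has {2,3,4,7,8} → only 1 remains.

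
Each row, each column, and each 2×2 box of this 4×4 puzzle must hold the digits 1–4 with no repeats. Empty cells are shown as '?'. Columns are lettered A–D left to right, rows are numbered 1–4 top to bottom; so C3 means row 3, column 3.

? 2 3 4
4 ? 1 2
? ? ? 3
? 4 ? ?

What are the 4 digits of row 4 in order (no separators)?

A1 = 1: row 1 has {2,3,4}; col 1 has {4}; box has {2,4} → only 1 remains.
B2 = 3: row 2 has {1,2,4}; col 2 has {2,4}; box has {1,2,4} → only 3 remains.
A3 = 2: row 3 has {3}; col 1 has {1,4}; box has {4} → only 2 remains.
B3 = 1: row 3 has {2,3}; col 2 has {2,3,4}; box has {2,4} → only 1 remains.
C3 = 4: row 3 has {1,2,3}; col 3 has {1,3}; box has {3} → only 4 remains.
A4 = 3: row 4 has {4}; col 1 has {1,2,4}; box has {1,2,4} → only 3 remains.
C4 = 2: row 4 has {3,4}; col 3 has {1,3,4}; box has {3,4} → only 2 remains.
D4 = 1: row 4 has {2,3,4}; col 4 has {2,3,4}; box has {2,3,4} → only 1 remains.

3421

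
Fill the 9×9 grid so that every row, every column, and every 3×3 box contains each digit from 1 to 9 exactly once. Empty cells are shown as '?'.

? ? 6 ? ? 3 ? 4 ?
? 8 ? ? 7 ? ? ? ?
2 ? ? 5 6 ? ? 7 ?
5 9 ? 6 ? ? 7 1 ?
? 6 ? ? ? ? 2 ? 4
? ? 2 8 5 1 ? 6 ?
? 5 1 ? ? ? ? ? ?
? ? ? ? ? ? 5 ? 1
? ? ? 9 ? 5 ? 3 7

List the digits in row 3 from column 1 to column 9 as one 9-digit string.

row 1, column 9 = 5: in row 1, 5 can only go here (every other open cell in that row sees a 5).
row 2, column 3 = 5: in row 2, 5 can only go here (every other open cell in that row sees a 5).
row 5, column 1 = 1: in row 5, 1 can only go here (every other open cell in that row sees a 1).
row 5, column 8 = 5: in row 5, 5 can only go here (every other open cell in that row sees a 5).
row 5, column 3 = 8: in row 5, 8 can only go here (every other open cell in that row sees an 8).
row 9, column 3 = 4: row 9 has {3,5,7,9}; col 3 has {1,2,5,6,8}; box has {1,5} → only 4 remains.
row 4, column 3 = 3: row 4 has {1,5,6,7,9}; col 3 has {1,2,4,5,6,8}; box has {1,2,5,6,8,9} → only 3 remains.
row 4, column 9 = 8: row 4 has {1,3,5,6,7,9}; col 9 has {1,4,5,7}; box has {1,2,4,5,6,7} → only 8 remains.
row 9, column 2 = 2: row 9 has {3,4,5,7,9}; col 2 has {5,6,8,9}; box has {1,4,5} → only 2 remains.
row 3, column 3 = 9: row 3 has {2,5,6,7}; col 3 has {1,2,3,4,5,6,8}; box has {2,5,6,8} → only 9 remains.
row 3, column 9 = 3: row 3 has {2,5,6,7,9}; col 9 has {1,4,5,7,8}; box has {4,5,7} → only 3 remains.
row 6, column 9 = 9: row 6 has {1,2,5,6,8}; col 9 has {1,3,4,5,7,8}; box has {1,2,4,5,6,7,8} → only 9 remains.
row 8, column 3 = 7: row 8 has {1,5}; col 3 has {1,2,3,4,5,6,8,9}; box has {1,2,4,5} → only 7 remains.
row 1, column 1 = 7: row 1 has {3,4,5,6}; col 1 has {1,2,5}; box has {2,5,6,8,9} → only 7 remains.
row 1, column 2 = 1: row 1 has {3,4,5,6,7}; col 2 has {2,5,6,8,9}; box has {2,5,6,7,8,9} → only 1 remains.
row 1, column 4 = 2: row 1 has {1,3,4,5,6,7}; col 4 has {5,6,8,9}; box has {3,5,6,7} → only 2 remains.
row 3, column 2 = 4: row 3 has {2,3,5,6,7,9}; col 2 has {1,2,5,6,8,9}; box has {1,2,5,6,7,8,9} → only 4 remains.
row 3, column 6 = 8: row 3 has {2,3,4,5,6,7,9}; col 6 has {1,3,5}; box has {2,3,5,6,7} → only 8 remains.
row 3, column 7 = 1: row 3 has {2,3,4,5,6,7,8,9}; col 7 has {2,5,7}; box has {3,4,5,7} → only 1 remains.

249568173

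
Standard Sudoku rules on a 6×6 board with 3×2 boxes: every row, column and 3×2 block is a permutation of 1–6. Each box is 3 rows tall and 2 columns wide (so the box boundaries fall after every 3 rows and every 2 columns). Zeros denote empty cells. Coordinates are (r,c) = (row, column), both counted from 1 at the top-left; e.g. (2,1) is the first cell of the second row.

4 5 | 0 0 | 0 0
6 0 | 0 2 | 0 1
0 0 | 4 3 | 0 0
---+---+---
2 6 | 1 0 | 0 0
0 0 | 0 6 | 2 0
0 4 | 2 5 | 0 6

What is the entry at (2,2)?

(1,3) = 6 (sole candidate).
(1,4) = 1 (sole candidate).
(1,5) = 3 (sole candidate).
(1,6) = 2 (sole candidate).
(2,2) = 3: row 2 has {1,2,6}; col 2 has {4,5,6}; box has {4,5,6} → only 3 remains.

3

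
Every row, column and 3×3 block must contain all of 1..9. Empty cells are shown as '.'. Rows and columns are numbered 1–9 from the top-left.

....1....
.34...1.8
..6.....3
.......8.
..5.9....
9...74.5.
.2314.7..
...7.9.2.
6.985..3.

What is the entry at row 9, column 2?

row 7, column 6 = 6 (sole candidate).
row 7, column 8 = 9 (sole candidate).
row 7, column 9 = 5 (sole candidate).
row 8, column 5 = 3 (sole candidate).
row 9, column 6 = 2 (sole candidate).
row 9, column 7 = 4 (sole candidate).
row 9, column 9 = 1 (sole candidate).
row 7, column 1 = 8 (sole candidate).
row 8, column 3 = 1 (sole candidate).
row 8, column 9 = 6 (sole candidate).
row 9, column 2 = 7: row 9 has {1,2,3,4,5,6,8,9}; col 2 has {2,3}; box has {1,2,3,6,8,9} → only 7 remains.

7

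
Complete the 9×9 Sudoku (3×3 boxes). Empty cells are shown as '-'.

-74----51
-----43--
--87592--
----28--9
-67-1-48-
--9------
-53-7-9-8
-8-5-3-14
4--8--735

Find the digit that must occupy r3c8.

4

r3c9 = 6: row 3 has {2,5,7,8,9}; col 9 has {1,4,5,8,9}; box has {1,2,3,5} → only 6 remains.
r5c6 = 5: row 5 has {1,4,6,7,8}; col 6 has {3,4,8,9}; box has {1,2,8} → only 5 remains.
r8c7 = 6: row 8 has {1,3,4,5,8}; col 7 has {2,3,4,7,9}; box has {1,3,4,5,7,8,9} → only 6 remains.
r1c7 = 8: row 1 has {1,4,5,7}; col 7 has {2,3,4,6,7,9}; box has {1,2,3,5,6} → only 8 remains.
r2c9 = 7: row 2 has {3,4}; col 9 has {1,4,5,6,8,9}; box has {1,2,3,5,6,8} → only 7 remains.
r3c8 = 4: row 3 has {2,5,6,7,8,9}; col 8 has {1,3,5,8}; box has {1,2,3,5,6,7,8} → only 4 remains.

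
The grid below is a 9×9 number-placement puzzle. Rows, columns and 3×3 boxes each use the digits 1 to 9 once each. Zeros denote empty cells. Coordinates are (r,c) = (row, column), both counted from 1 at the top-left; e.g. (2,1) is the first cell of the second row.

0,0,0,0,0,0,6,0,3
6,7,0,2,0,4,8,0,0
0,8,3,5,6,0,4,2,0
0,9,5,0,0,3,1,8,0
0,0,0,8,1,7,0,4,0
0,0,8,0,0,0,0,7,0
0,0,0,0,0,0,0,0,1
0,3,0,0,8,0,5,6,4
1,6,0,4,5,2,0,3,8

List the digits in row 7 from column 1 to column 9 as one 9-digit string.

854376291

(3,1) = 9 (sole candidate).
(3,6) = 1 (sole candidate).
(3,9) = 7 (sole candidate).
(4,4) = 6 (sole candidate).
(4,9) = 2 (sole candidate).
(5,2) = 2 (sole candidate).
(5,3) = 6 (sole candidate).
(6,4) = 9 (sole candidate).
(6,6) = 5 (sole candidate).
(6,7) = 3 (sole candidate).
(6,9) = 6 (sole candidate).
(7,8) = 9: row 7 has {1}; col 8 has {2,3,4,6,7,8}; box has {1,3,4,5,6,8} → only 9 remains.
(8,6) = 9 (sole candidate).
(9,7) = 7 (sole candidate).
(1,4) = 7 (sole candidate).
(1,5) = 9 (sole candidate).
(1,6) = 8 (sole candidate).
(2,3) = 1 (sole candidate).
(2,5) = 3 (sole candidate).
(2,8) = 5 (sole candidate).
(2,9) = 9 (sole candidate).
(4,5) = 4 (sole candidate).
(5,1) = 3 (sole candidate).
(5,7) = 9 (sole candidate).
(5,9) = 5 (sole candidate).
(6,1) = 4 (sole candidate).
(6,2) = 1 (sole candidate).
(6,5) = 2 (sole candidate).
(7,4) = 3: row 7 has {1,9}; col 4 has {2,4,5,6,7,8,9}; box has {2,4,5,8,9} → only 3 remains.
(7,5) = 7: row 7 has {1,3,9}; col 5 has {1,2,3,4,5,6,8,9}; box has {2,3,4,5,8,9} → only 7 remains.
(7,6) = 6: row 7 has {1,3,7,9}; col 6 has {1,2,3,4,5,7,8,9}; box has {2,3,4,5,7,8,9} → only 6 remains.
(7,7) = 2: row 7 has {1,3,6,7,9}; col 7 has {1,3,4,5,6,7,8,9}; box has {1,3,4,5,6,7,8,9} → only 2 remains.
(8,4) = 1 (sole candidate).
(9,3) = 9 (sole candidate).
(1,8) = 1 (sole candidate).
(4,1) = 7 (sole candidate).
(7,3) = 4: row 7 has {1,2,3,6,7,9}; col 3 has {1,3,5,6,8,9}; box has {1,3,6,9} → only 4 remains.
(8,1) = 2 (sole candidate).
(8,3) = 7 (sole candidate).
(1,1) = 5 (sole candidate).
(1,2) = 4 (sole candidate).
(1,3) = 2 (sole candidate).
(7,1) = 8: row 7 has {1,2,3,4,6,7,9}; col 1 has {1,2,3,4,5,6,7,9}; box has {1,2,3,4,6,7,9} → only 8 remains.
(7,2) = 5: row 7 has {1,2,3,4,6,7,8,9}; col 2 has {1,2,3,4,6,7,8,9}; box has {1,2,3,4,6,7,8,9} → only 5 remains.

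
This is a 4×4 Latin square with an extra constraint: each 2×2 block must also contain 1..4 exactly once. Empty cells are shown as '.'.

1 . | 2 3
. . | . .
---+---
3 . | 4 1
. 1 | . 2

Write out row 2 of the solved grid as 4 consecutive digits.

r1c2 = 4: row 1 has {1,2,3}; col 2 has {1}; box has {1} → only 4 remains.
r2c1 = 2: row 2 has {}; col 1 has {1,3}; box has {1,4} → only 2 remains.
r2c2 = 3: row 2 has {2}; col 2 has {1,4}; box has {1,2,4} → only 3 remains.
r2c3 = 1: row 2 has {2,3}; col 3 has {2,4}; box has {2,3} → only 1 remains.
r2c4 = 4: row 2 has {1,2,3}; col 4 has {1,2,3}; box has {1,2,3} → only 4 remains.

2314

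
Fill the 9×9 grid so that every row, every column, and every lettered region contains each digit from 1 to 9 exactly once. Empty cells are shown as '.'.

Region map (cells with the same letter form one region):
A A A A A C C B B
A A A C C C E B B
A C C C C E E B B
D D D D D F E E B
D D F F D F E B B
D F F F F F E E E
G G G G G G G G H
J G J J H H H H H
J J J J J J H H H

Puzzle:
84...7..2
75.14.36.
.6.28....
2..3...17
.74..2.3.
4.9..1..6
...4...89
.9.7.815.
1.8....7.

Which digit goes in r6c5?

r1c8 = 9: row 1 has {2,4,7,8}; col 8 has {1,3,5,6,7,8}; region has {2,3,6,7} → only 9 remains.
r2c3 = 2: row 2 has {1,3,4,5,6,7}; col 3 has {4,8,9}; region has {4,5,7,8} → only 2 remains.
r2c6 = 9: row 2 has {1,2,3,4,5,6,7}; col 6 has {1,2,7,8}; region has {1,2,4,6,7,8} → only 9 remains.
r2c9 = 8: row 2 has {1,2,3,4,5,6,7,9}; col 9 has {2,6,7,9}; region has {2,3,6,7,9} → only 8 remains.
r3c8 = 4: row 3 has {2,6,8}; col 8 has {1,3,5,6,7,8,9}; region has {2,3,6,7,8,9} → only 4 remains.
r4c2 = 8: row 4 has {1,2,3,7}; col 2 has {4,5,6,7,9}; region has {2,3,4,7} → only 8 remains.
r6c2 = 3: row 6 has {1,4,6,9}; col 2 has {4,5,6,7,8,9}; region has {1,2,4,9} → only 3 remains.
r6c8 = 2: row 6 has {1,3,4,6,9}; col 8 has {1,3,4,5,6,7,8,9}; region has {1,3,6} → only 2 remains.
r9c2 = 2: row 9 has {1,7,8}; col 2 has {3,4,5,6,7,8,9}; region has {1,7,8} → only 2 remains.
r1c4 = 6: row 1 has {2,4,7,8,9}; col 4 has {1,2,3,4,7}; region has {2,4,5,7,8} → only 6 remains.
r1c7 = 5: row 1 has {2,4,6,7,8,9}; col 7 has {1,3}; region has {1,2,4,6,7,8,9} → only 5 remains.
r3c3 = 3: row 3 has {2,4,6,8}; col 3 has {2,4,8,9}; region has {1,2,4,5,6,7,8,9} → only 3 remains.
r3c6 = 5: row 3 has {2,3,4,6,8}; col 6 has {1,2,7,8,9}; region has {1,2,3,6} → only 5 remains.
r3c9 = 1: row 3 has {2,3,4,5,6,8}; col 9 has {2,6,7,8,9}; region has {2,3,4,6,7,8,9} → only 1 remains.
r4c6 = 6: row 4 has {1,2,3,7,8}; col 6 has {1,2,5,7,8,9}; region has {1,2,3,4,9} → only 6 remains.
r5c9 = 5: row 5 has {2,3,4,7}; col 9 has {1,2,6,7,8,9}; region has {1,2,3,4,6,7,8,9} → only 5 remains.
r7c2 = 1: row 7 has {4,8,9}; col 2 has {2,3,4,5,6,7,8,9}; region has {4,8,9} → only 1 remains.
r7c6 = 3: row 7 has {1,4,8,9}; col 6 has {1,2,5,6,7,8,9}; region has {1,4,8,9} → only 3 remains.
r8c3 = 6: row 8 has {1,5,7,8,9}; col 3 has {2,3,4,8,9}; region has {1,2,7,8} → only 6 remains.
r9c6 = 4: row 9 has {1,2,7,8}; col 6 has {1,2,3,5,6,7,8,9}; region has {1,2,6,7,8} → only 4 remains.
r9c7 = 6: row 9 has {1,2,4,7,8}; col 7 has {1,3,5}; region has {1,5,7,8,9} → only 6 remains.
r9c9 = 3: row 9 has {1,2,4,6,7,8}; col 9 has {1,2,5,6,7,8,9}; region has {1,5,6,7,8,9} → only 3 remains.
r1c3 = 1: row 1 has {2,4,5,6,7,8,9}; col 3 has {2,3,4,6,8,9}; region has {2,4,5,6,7,8} → only 1 remains.
r1c5 = 3: row 1 has {1,2,4,5,6,7,8,9}; col 5 has {4,8}; region has {1,2,4,5,6,7,8} → only 3 remains.
r3c1 = 9: row 3 has {1,2,3,4,5,6,8}; col 1 has {1,2,4,7,8}; region has {1,2,3,4,5,6,7,8} → only 9 remains.
r3c7 = 7: row 3 has {1,2,3,4,5,6,8,9}; col 7 has {1,3,5,6}; region has {1,2,3,5,6} → only 7 remains.
r4c3 = 5: row 4 has {1,2,3,6,7,8}; col 3 has {1,2,3,4,6,8,9}; region has {2,3,4,7,8} → only 5 remains.
r4c5 = 9: row 4 has {1,2,3,5,6,7,8}; col 5 has {3,4,8}; region has {2,3,4,5,7,8} → only 9 remains.
r4c7 = 4: row 4 has {1,2,3,5,6,7,8,9}; col 7 has {1,3,5,6,7}; region has {1,2,3,5,6,7} → only 4 remains.
r5c1 = 6: row 5 has {2,3,4,5,7}; col 1 has {1,2,4,7,8,9}; region has {2,3,4,5,7,8,9} → only 6 remains.
r5c4 = 8: row 5 has {2,3,4,5,6,7}; col 4 has {1,2,3,4,6,7}; region has {1,2,3,4,6,9} → only 8 remains.
r5c5 = 1: row 5 has {2,3,4,5,6,7,8}; col 5 has {3,4,8,9}; region has {2,3,4,5,6,7,8,9} → only 1 remains.
r5c7 = 9: row 5 has {1,2,3,4,5,6,7,8}; col 7 has {1,3,4,5,6,7}; region has {1,2,3,4,5,6,7} → only 9 remains.
r6c4 = 5: row 6 has {1,2,3,4,6,9}; col 4 has {1,2,3,4,6,7,8}; region has {1,2,3,4,6,8,9} → only 5 remains.
r6c5 = 7: row 6 has {1,2,3,4,5,6,9}; col 5 has {1,3,4,8,9}; region has {1,2,3,4,5,6,8,9} → only 7 remains.

7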